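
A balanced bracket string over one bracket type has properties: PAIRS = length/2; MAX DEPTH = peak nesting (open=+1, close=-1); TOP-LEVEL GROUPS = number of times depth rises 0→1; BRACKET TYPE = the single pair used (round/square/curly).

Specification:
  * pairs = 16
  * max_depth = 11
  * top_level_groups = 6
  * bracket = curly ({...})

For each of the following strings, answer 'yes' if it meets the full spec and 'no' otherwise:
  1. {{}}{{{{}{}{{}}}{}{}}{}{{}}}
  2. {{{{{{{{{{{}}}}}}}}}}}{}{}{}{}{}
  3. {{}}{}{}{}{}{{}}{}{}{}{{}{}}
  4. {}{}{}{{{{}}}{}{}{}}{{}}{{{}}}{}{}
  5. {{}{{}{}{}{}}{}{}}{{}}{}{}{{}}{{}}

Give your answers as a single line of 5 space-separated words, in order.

String 1 '{{}}{{{{}{}{{}}}{}{}}{}{{}}}': depth seq [1 2 1 0 1 2 3 4 3 4 3 4 5 4 3 2 3 2 3 2 1 2 1 2 3 2 1 0]
  -> pairs=14 depth=5 groups=2 -> no
String 2 '{{{{{{{{{{{}}}}}}}}}}}{}{}{}{}{}': depth seq [1 2 3 4 5 6 7 8 9 10 11 10 9 8 7 6 5 4 3 2 1 0 1 0 1 0 1 0 1 0 1 0]
  -> pairs=16 depth=11 groups=6 -> yes
String 3 '{{}}{}{}{}{}{{}}{}{}{}{{}{}}': depth seq [1 2 1 0 1 0 1 0 1 0 1 0 1 2 1 0 1 0 1 0 1 0 1 2 1 2 1 0]
  -> pairs=14 depth=2 groups=10 -> no
String 4 '{}{}{}{{{{}}}{}{}{}}{{}}{{{}}}{}{}': depth seq [1 0 1 0 1 0 1 2 3 4 3 2 1 2 1 2 1 2 1 0 1 2 1 0 1 2 3 2 1 0 1 0 1 0]
  -> pairs=17 depth=4 groups=8 -> no
String 5 '{{}{{}{}{}{}}{}{}}{{}}{}{}{{}}{{}}': depth seq [1 2 1 2 3 2 3 2 3 2 3 2 1 2 1 2 1 0 1 2 1 0 1 0 1 0 1 2 1 0 1 2 1 0]
  -> pairs=17 depth=3 groups=6 -> no

Answer: no yes no no no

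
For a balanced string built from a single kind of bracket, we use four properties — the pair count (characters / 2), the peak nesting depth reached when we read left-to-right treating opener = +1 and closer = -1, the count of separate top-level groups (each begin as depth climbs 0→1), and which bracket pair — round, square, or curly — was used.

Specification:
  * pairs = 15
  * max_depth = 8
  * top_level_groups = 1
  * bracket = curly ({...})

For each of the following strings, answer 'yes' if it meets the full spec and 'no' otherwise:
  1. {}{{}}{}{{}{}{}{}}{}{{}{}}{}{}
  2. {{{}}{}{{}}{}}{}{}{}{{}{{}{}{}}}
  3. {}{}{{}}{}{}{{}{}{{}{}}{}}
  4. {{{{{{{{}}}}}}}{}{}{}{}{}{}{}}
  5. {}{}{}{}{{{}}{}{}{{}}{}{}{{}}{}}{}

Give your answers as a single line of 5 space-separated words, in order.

Answer: no no no yes no

Derivation:
String 1 '{}{{}}{}{{}{}{}{}}{}{{}{}}{}{}': depth seq [1 0 1 2 1 0 1 0 1 2 1 2 1 2 1 2 1 0 1 0 1 2 1 2 1 0 1 0 1 0]
  -> pairs=15 depth=2 groups=8 -> no
String 2 '{{{}}{}{{}}{}}{}{}{}{{}{{}{}{}}}': depth seq [1 2 3 2 1 2 1 2 3 2 1 2 1 0 1 0 1 0 1 0 1 2 1 2 3 2 3 2 3 2 1 0]
  -> pairs=16 depth=3 groups=5 -> no
String 3 '{}{}{{}}{}{}{{}{}{{}{}}{}}': depth seq [1 0 1 0 1 2 1 0 1 0 1 0 1 2 1 2 1 2 3 2 3 2 1 2 1 0]
  -> pairs=13 depth=3 groups=6 -> no
String 4 '{{{{{{{{}}}}}}}{}{}{}{}{}{}{}}': depth seq [1 2 3 4 5 6 7 8 7 6 5 4 3 2 1 2 1 2 1 2 1 2 1 2 1 2 1 2 1 0]
  -> pairs=15 depth=8 groups=1 -> yes
String 5 '{}{}{}{}{{{}}{}{}{{}}{}{}{{}}{}}{}': depth seq [1 0 1 0 1 0 1 0 1 2 3 2 1 2 1 2 1 2 3 2 1 2 1 2 1 2 3 2 1 2 1 0 1 0]
  -> pairs=17 depth=3 groups=6 -> no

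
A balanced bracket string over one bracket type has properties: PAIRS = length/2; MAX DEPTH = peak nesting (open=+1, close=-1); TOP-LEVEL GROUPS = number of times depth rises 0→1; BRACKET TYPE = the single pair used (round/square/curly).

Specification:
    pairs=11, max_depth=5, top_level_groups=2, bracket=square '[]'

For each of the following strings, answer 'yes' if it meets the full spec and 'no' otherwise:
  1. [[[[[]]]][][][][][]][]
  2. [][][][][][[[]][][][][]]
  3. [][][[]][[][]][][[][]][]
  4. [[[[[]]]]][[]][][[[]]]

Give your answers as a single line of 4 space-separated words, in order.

String 1 '[[[[[]]]][][][][][]][]': depth seq [1 2 3 4 5 4 3 2 1 2 1 2 1 2 1 2 1 2 1 0 1 0]
  -> pairs=11 depth=5 groups=2 -> yes
String 2 '[][][][][][[[]][][][][]]': depth seq [1 0 1 0 1 0 1 0 1 0 1 2 3 2 1 2 1 2 1 2 1 2 1 0]
  -> pairs=12 depth=3 groups=6 -> no
String 3 '[][][[]][[][]][][[][]][]': depth seq [1 0 1 0 1 2 1 0 1 2 1 2 1 0 1 0 1 2 1 2 1 0 1 0]
  -> pairs=12 depth=2 groups=7 -> no
String 4 '[[[[[]]]]][[]][][[[]]]': depth seq [1 2 3 4 5 4 3 2 1 0 1 2 1 0 1 0 1 2 3 2 1 0]
  -> pairs=11 depth=5 groups=4 -> no

Answer: yes no no no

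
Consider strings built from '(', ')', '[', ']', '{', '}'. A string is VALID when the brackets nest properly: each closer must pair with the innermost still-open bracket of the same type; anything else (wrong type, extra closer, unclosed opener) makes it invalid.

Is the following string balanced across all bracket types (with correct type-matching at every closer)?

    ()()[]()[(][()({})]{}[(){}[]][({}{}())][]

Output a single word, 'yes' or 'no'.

Answer: no

Derivation:
pos 0: push '('; stack = (
pos 1: ')' matches '('; pop; stack = (empty)
pos 2: push '('; stack = (
pos 3: ')' matches '('; pop; stack = (empty)
pos 4: push '['; stack = [
pos 5: ']' matches '['; pop; stack = (empty)
pos 6: push '('; stack = (
pos 7: ')' matches '('; pop; stack = (empty)
pos 8: push '['; stack = [
pos 9: push '('; stack = [(
pos 10: saw closer ']' but top of stack is '(' (expected ')') → INVALID
Verdict: type mismatch at position 10: ']' closes '(' → no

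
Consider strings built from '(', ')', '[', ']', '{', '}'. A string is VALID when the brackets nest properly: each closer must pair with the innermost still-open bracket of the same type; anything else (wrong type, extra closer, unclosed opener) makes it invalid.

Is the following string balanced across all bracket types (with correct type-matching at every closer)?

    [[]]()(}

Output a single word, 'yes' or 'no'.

pos 0: push '['; stack = [
pos 1: push '['; stack = [[
pos 2: ']' matches '['; pop; stack = [
pos 3: ']' matches '['; pop; stack = (empty)
pos 4: push '('; stack = (
pos 5: ')' matches '('; pop; stack = (empty)
pos 6: push '('; stack = (
pos 7: saw closer '}' but top of stack is '(' (expected ')') → INVALID
Verdict: type mismatch at position 7: '}' closes '(' → no

Answer: no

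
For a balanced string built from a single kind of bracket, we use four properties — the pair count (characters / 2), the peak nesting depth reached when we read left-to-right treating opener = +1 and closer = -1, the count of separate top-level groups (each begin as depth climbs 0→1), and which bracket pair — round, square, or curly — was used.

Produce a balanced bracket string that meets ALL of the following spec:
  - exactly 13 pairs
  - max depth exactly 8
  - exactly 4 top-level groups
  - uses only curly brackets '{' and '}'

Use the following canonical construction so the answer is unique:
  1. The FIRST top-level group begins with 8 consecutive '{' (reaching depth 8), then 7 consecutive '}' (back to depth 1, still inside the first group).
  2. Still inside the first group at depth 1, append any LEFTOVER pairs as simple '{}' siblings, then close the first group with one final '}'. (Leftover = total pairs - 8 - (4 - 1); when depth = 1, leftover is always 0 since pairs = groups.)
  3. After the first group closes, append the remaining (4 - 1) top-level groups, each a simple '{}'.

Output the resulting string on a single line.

Answer: {{{{{{{{}}}}}}}{}{}}{}{}{}

Derivation:
Spec: pairs=13 depth=8 groups=4
Leftover pairs = 13 - 8 - (4-1) = 2
First group: deep chain of depth 8 + 2 sibling pairs
Remaining 3 groups: simple '{}' each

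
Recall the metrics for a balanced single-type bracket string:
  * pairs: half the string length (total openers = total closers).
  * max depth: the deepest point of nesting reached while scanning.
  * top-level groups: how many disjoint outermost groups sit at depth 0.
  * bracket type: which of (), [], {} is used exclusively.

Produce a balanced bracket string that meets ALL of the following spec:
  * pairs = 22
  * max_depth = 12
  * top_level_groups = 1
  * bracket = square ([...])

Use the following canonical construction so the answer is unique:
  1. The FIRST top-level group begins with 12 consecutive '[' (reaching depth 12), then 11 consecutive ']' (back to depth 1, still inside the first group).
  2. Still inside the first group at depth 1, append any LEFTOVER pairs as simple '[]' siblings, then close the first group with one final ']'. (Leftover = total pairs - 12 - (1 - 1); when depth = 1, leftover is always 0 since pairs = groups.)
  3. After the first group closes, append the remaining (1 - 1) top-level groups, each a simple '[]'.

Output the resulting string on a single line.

Spec: pairs=22 depth=12 groups=1
Leftover pairs = 22 - 12 - (1-1) = 10
First group: deep chain of depth 12 + 10 sibling pairs
Remaining 0 groups: simple '[]' each

Answer: [[[[[[[[[[[[]]]]]]]]]]][][][][][][][][][][]]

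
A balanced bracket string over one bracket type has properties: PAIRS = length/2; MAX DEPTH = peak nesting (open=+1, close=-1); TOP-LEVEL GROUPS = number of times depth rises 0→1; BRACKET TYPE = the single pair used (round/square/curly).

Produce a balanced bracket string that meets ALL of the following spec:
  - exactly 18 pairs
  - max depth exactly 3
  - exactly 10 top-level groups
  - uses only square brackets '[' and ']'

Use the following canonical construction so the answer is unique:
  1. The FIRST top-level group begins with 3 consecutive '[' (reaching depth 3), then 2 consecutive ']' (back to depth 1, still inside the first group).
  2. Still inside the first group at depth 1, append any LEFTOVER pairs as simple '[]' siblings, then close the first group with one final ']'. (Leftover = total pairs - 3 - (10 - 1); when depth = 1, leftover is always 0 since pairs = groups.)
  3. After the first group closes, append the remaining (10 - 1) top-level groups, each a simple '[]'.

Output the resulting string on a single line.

Spec: pairs=18 depth=3 groups=10
Leftover pairs = 18 - 3 - (10-1) = 6
First group: deep chain of depth 3 + 6 sibling pairs
Remaining 9 groups: simple '[]' each

Answer: [[[]][][][][][][]][][][][][][][][][]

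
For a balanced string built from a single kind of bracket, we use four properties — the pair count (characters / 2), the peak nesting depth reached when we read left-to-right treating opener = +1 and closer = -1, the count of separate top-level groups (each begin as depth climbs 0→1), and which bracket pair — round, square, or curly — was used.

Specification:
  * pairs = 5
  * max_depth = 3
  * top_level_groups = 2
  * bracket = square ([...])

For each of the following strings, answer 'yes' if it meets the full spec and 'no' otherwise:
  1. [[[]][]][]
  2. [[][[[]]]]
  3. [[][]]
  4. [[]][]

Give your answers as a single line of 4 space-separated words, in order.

String 1 '[[[]][]][]': depth seq [1 2 3 2 1 2 1 0 1 0]
  -> pairs=5 depth=3 groups=2 -> yes
String 2 '[[][[[]]]]': depth seq [1 2 1 2 3 4 3 2 1 0]
  -> pairs=5 depth=4 groups=1 -> no
String 3 '[[][]]': depth seq [1 2 1 2 1 0]
  -> pairs=3 depth=2 groups=1 -> no
String 4 '[[]][]': depth seq [1 2 1 0 1 0]
  -> pairs=3 depth=2 groups=2 -> no

Answer: yes no no no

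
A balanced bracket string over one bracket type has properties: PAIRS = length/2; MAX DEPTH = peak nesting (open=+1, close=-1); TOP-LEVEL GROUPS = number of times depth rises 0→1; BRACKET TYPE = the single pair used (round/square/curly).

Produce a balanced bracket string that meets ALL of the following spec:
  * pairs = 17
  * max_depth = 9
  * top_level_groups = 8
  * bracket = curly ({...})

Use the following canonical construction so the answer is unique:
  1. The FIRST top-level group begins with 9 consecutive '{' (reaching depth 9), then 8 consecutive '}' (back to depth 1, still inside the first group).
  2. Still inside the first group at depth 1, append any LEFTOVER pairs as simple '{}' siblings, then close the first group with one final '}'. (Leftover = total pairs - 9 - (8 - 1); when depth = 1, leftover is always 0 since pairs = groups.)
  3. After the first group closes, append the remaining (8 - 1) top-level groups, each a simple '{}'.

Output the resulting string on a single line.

Answer: {{{{{{{{{}}}}}}}}{}}{}{}{}{}{}{}{}

Derivation:
Spec: pairs=17 depth=9 groups=8
Leftover pairs = 17 - 9 - (8-1) = 1
First group: deep chain of depth 9 + 1 sibling pairs
Remaining 7 groups: simple '{}' each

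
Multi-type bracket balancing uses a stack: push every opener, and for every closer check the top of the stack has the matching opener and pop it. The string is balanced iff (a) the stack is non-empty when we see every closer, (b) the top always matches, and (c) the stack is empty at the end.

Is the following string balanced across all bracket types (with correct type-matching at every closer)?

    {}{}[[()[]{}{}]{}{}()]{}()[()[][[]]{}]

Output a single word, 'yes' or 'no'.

Answer: yes

Derivation:
pos 0: push '{'; stack = {
pos 1: '}' matches '{'; pop; stack = (empty)
pos 2: push '{'; stack = {
pos 3: '}' matches '{'; pop; stack = (empty)
pos 4: push '['; stack = [
pos 5: push '['; stack = [[
pos 6: push '('; stack = [[(
pos 7: ')' matches '('; pop; stack = [[
pos 8: push '['; stack = [[[
pos 9: ']' matches '['; pop; stack = [[
pos 10: push '{'; stack = [[{
pos 11: '}' matches '{'; pop; stack = [[
pos 12: push '{'; stack = [[{
pos 13: '}' matches '{'; pop; stack = [[
pos 14: ']' matches '['; pop; stack = [
pos 15: push '{'; stack = [{
pos 16: '}' matches '{'; pop; stack = [
pos 17: push '{'; stack = [{
pos 18: '}' matches '{'; pop; stack = [
pos 19: push '('; stack = [(
pos 20: ')' matches '('; pop; stack = [
pos 21: ']' matches '['; pop; stack = (empty)
pos 22: push '{'; stack = {
pos 23: '}' matches '{'; pop; stack = (empty)
pos 24: push '('; stack = (
pos 25: ')' matches '('; pop; stack = (empty)
pos 26: push '['; stack = [
pos 27: push '('; stack = [(
pos 28: ')' matches '('; pop; stack = [
pos 29: push '['; stack = [[
pos 30: ']' matches '['; pop; stack = [
pos 31: push '['; stack = [[
pos 32: push '['; stack = [[[
pos 33: ']' matches '['; pop; stack = [[
pos 34: ']' matches '['; pop; stack = [
pos 35: push '{'; stack = [{
pos 36: '}' matches '{'; pop; stack = [
pos 37: ']' matches '['; pop; stack = (empty)
end: stack empty → VALID
Verdict: properly nested → yes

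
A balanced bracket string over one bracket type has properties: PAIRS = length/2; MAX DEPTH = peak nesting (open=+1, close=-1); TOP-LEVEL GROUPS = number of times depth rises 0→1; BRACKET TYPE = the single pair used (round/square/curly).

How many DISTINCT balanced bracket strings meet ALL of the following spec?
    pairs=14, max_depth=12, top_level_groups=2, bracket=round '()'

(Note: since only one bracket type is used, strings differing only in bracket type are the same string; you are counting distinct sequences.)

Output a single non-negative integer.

Answer: 44

Derivation:
Spec: pairs=14 depth=12 groups=2
Count(depth <= 12) = 742898
Count(depth <= 11) = 742854
Count(depth == 12) = 742898 - 742854 = 44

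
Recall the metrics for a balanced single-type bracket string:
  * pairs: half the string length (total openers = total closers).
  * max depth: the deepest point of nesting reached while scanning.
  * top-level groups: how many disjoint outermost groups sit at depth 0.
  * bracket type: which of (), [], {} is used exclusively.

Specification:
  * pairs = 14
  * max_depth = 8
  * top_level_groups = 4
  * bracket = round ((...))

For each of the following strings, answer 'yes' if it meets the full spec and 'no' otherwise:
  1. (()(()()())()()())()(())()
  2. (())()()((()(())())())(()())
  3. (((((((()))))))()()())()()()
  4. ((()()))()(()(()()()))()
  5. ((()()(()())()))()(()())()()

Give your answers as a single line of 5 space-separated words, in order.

Answer: no no yes no no

Derivation:
String 1 '(()(()()())()()())()(())()': depth seq [1 2 1 2 3 2 3 2 3 2 1 2 1 2 1 2 1 0 1 0 1 2 1 0 1 0]
  -> pairs=13 depth=3 groups=4 -> no
String 2 '(())()()((()(())())())(()())': depth seq [1 2 1 0 1 0 1 0 1 2 3 2 3 4 3 2 3 2 1 2 1 0 1 2 1 2 1 0]
  -> pairs=14 depth=4 groups=5 -> no
String 3 '(((((((()))))))()()())()()()': depth seq [1 2 3 4 5 6 7 8 7 6 5 4 3 2 1 2 1 2 1 2 1 0 1 0 1 0 1 0]
  -> pairs=14 depth=8 groups=4 -> yes
String 4 '((()()))()(()(()()()))()': depth seq [1 2 3 2 3 2 1 0 1 0 1 2 1 2 3 2 3 2 3 2 1 0 1 0]
  -> pairs=12 depth=3 groups=4 -> no
String 5 '((()()(()())()))()(()())()()': depth seq [1 2 3 2 3 2 3 4 3 4 3 2 3 2 1 0 1 0 1 2 1 2 1 0 1 0 1 0]
  -> pairs=14 depth=4 groups=5 -> no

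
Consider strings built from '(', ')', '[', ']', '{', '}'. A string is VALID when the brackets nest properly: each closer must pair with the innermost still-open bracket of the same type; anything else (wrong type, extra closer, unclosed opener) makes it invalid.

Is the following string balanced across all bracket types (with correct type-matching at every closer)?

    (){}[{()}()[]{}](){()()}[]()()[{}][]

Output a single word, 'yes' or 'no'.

pos 0: push '('; stack = (
pos 1: ')' matches '('; pop; stack = (empty)
pos 2: push '{'; stack = {
pos 3: '}' matches '{'; pop; stack = (empty)
pos 4: push '['; stack = [
pos 5: push '{'; stack = [{
pos 6: push '('; stack = [{(
pos 7: ')' matches '('; pop; stack = [{
pos 8: '}' matches '{'; pop; stack = [
pos 9: push '('; stack = [(
pos 10: ')' matches '('; pop; stack = [
pos 11: push '['; stack = [[
pos 12: ']' matches '['; pop; stack = [
pos 13: push '{'; stack = [{
pos 14: '}' matches '{'; pop; stack = [
pos 15: ']' matches '['; pop; stack = (empty)
pos 16: push '('; stack = (
pos 17: ')' matches '('; pop; stack = (empty)
pos 18: push '{'; stack = {
pos 19: push '('; stack = {(
pos 20: ')' matches '('; pop; stack = {
pos 21: push '('; stack = {(
pos 22: ')' matches '('; pop; stack = {
pos 23: '}' matches '{'; pop; stack = (empty)
pos 24: push '['; stack = [
pos 25: ']' matches '['; pop; stack = (empty)
pos 26: push '('; stack = (
pos 27: ')' matches '('; pop; stack = (empty)
pos 28: push '('; stack = (
pos 29: ')' matches '('; pop; stack = (empty)
pos 30: push '['; stack = [
pos 31: push '{'; stack = [{
pos 32: '}' matches '{'; pop; stack = [
pos 33: ']' matches '['; pop; stack = (empty)
pos 34: push '['; stack = [
pos 35: ']' matches '['; pop; stack = (empty)
end: stack empty → VALID
Verdict: properly nested → yes

Answer: yes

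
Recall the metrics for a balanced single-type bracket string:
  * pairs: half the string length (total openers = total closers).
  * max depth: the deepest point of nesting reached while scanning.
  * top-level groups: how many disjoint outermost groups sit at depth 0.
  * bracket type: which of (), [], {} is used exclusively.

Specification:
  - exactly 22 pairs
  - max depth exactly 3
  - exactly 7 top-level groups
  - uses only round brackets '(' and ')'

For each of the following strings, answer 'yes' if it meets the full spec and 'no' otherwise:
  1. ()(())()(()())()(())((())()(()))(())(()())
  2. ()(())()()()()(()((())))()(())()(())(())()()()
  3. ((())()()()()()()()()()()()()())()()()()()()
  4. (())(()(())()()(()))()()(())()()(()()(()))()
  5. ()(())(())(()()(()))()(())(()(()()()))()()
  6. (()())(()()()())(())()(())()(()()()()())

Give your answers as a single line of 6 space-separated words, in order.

String 1 '()(())()(()())()(())((())()(()))(())(()())': depth seq [1 0 1 2 1 0 1 0 1 2 1 2 1 0 1 0 1 2 1 0 1 2 3 2 1 2 1 2 3 2 1 0 1 2 1 0 1 2 1 2 1 0]
  -> pairs=21 depth=3 groups=9 -> no
String 2 '()(())()()()()(()((())))()(())()(())(())()()()': depth seq [1 0 1 2 1 0 1 0 1 0 1 0 1 0 1 2 1 2 3 4 3 2 1 0 1 0 1 2 1 0 1 0 1 2 1 0 1 2 1 0 1 0 1 0 1 0]
  -> pairs=23 depth=4 groups=15 -> no
String 3 '((())()()()()()()()()()()()()())()()()()()()': depth seq [1 2 3 2 1 2 1 2 1 2 1 2 1 2 1 2 1 2 1 2 1 2 1 2 1 2 1 2 1 2 1 0 1 0 1 0 1 0 1 0 1 0 1 0]
  -> pairs=22 depth=3 groups=7 -> yes
String 4 '(())(()(())()()(()))()()(())()()(()()(()))()': depth seq [1 2 1 0 1 2 1 2 3 2 1 2 1 2 1 2 3 2 1 0 1 0 1 0 1 2 1 0 1 0 1 0 1 2 1 2 1 2 3 2 1 0 1 0]
  -> pairs=22 depth=3 groups=9 -> no
String 5 '()(())(())(()()(()))()(())(()(()()()))()()': depth seq [1 0 1 2 1 0 1 2 1 0 1 2 1 2 1 2 3 2 1 0 1 0 1 2 1 0 1 2 1 2 3 2 3 2 3 2 1 0 1 0 1 0]
  -> pairs=21 depth=3 groups=9 -> no
String 6 '(()())(()()()())(())()(())()(()()()()())': depth seq [1 2 1 2 1 0 1 2 1 2 1 2 1 2 1 0 1 2 1 0 1 0 1 2 1 0 1 0 1 2 1 2 1 2 1 2 1 2 1 0]
  -> pairs=20 depth=2 groups=7 -> no

Answer: no no yes no no no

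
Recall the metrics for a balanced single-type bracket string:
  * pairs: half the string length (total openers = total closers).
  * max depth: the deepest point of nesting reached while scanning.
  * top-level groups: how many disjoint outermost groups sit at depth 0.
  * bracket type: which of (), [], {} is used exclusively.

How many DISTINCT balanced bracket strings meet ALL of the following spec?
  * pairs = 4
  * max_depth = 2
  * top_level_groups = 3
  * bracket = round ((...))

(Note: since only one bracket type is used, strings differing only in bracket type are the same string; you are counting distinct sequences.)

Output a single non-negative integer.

Answer: 3

Derivation:
Spec: pairs=4 depth=2 groups=3
Count(depth <= 2) = 3
Count(depth <= 1) = 0
Count(depth == 2) = 3 - 0 = 3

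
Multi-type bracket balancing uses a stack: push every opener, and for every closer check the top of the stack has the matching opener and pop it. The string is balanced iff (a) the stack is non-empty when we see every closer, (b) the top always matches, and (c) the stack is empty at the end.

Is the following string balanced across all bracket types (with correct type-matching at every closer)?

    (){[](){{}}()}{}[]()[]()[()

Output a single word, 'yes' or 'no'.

pos 0: push '('; stack = (
pos 1: ')' matches '('; pop; stack = (empty)
pos 2: push '{'; stack = {
pos 3: push '['; stack = {[
pos 4: ']' matches '['; pop; stack = {
pos 5: push '('; stack = {(
pos 6: ')' matches '('; pop; stack = {
pos 7: push '{'; stack = {{
pos 8: push '{'; stack = {{{
pos 9: '}' matches '{'; pop; stack = {{
pos 10: '}' matches '{'; pop; stack = {
pos 11: push '('; stack = {(
pos 12: ')' matches '('; pop; stack = {
pos 13: '}' matches '{'; pop; stack = (empty)
pos 14: push '{'; stack = {
pos 15: '}' matches '{'; pop; stack = (empty)
pos 16: push '['; stack = [
pos 17: ']' matches '['; pop; stack = (empty)
pos 18: push '('; stack = (
pos 19: ')' matches '('; pop; stack = (empty)
pos 20: push '['; stack = [
pos 21: ']' matches '['; pop; stack = (empty)
pos 22: push '('; stack = (
pos 23: ')' matches '('; pop; stack = (empty)
pos 24: push '['; stack = [
pos 25: push '('; stack = [(
pos 26: ')' matches '('; pop; stack = [
end: stack still non-empty ([) → INVALID
Verdict: unclosed openers at end: [ → no

Answer: no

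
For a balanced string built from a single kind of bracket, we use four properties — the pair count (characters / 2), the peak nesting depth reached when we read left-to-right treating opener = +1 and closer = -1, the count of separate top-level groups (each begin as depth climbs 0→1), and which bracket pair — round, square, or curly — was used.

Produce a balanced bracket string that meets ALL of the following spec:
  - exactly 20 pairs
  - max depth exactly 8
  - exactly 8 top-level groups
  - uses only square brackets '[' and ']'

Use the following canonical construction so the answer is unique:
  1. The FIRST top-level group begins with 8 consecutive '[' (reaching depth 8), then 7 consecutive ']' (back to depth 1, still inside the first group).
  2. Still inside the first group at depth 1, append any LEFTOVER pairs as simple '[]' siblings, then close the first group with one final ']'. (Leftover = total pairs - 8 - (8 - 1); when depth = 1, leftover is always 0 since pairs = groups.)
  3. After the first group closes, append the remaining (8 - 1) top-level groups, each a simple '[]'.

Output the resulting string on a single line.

Answer: [[[[[[[[]]]]]]][][][][][]][][][][][][][]

Derivation:
Spec: pairs=20 depth=8 groups=8
Leftover pairs = 20 - 8 - (8-1) = 5
First group: deep chain of depth 8 + 5 sibling pairs
Remaining 7 groups: simple '[]' each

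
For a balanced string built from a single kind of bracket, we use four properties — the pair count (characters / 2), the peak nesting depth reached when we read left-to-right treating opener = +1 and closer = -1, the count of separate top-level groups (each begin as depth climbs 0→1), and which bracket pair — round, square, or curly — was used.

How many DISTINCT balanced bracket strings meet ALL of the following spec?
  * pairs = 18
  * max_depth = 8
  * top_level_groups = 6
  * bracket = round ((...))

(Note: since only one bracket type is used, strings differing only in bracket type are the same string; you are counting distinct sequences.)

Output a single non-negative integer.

Spec: pairs=18 depth=8 groups=6
Count(depth <= 8) = 17197551
Count(depth <= 7) = 16849203
Count(depth == 8) = 17197551 - 16849203 = 348348

Answer: 348348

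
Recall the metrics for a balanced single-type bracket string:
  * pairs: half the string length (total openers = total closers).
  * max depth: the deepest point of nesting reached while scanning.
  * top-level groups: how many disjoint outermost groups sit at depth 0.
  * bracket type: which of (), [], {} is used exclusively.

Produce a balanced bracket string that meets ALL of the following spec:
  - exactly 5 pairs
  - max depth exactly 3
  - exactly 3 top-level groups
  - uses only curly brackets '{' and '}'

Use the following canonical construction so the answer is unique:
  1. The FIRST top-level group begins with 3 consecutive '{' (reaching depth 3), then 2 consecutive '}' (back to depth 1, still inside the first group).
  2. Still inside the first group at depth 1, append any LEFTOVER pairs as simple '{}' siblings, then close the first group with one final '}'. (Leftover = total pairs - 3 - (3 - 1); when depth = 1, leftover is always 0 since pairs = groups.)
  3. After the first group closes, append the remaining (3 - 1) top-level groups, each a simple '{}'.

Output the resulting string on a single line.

Spec: pairs=5 depth=3 groups=3
Leftover pairs = 5 - 3 - (3-1) = 0
First group: deep chain of depth 3 + 0 sibling pairs
Remaining 2 groups: simple '{}' each

Answer: {{{}}}{}{}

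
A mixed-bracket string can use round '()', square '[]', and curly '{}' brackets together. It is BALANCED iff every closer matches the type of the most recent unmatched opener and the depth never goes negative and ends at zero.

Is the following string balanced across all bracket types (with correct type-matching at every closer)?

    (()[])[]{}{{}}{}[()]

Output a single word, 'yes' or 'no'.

Answer: yes

Derivation:
pos 0: push '('; stack = (
pos 1: push '('; stack = ((
pos 2: ')' matches '('; pop; stack = (
pos 3: push '['; stack = ([
pos 4: ']' matches '['; pop; stack = (
pos 5: ')' matches '('; pop; stack = (empty)
pos 6: push '['; stack = [
pos 7: ']' matches '['; pop; stack = (empty)
pos 8: push '{'; stack = {
pos 9: '}' matches '{'; pop; stack = (empty)
pos 10: push '{'; stack = {
pos 11: push '{'; stack = {{
pos 12: '}' matches '{'; pop; stack = {
pos 13: '}' matches '{'; pop; stack = (empty)
pos 14: push '{'; stack = {
pos 15: '}' matches '{'; pop; stack = (empty)
pos 16: push '['; stack = [
pos 17: push '('; stack = [(
pos 18: ')' matches '('; pop; stack = [
pos 19: ']' matches '['; pop; stack = (empty)
end: stack empty → VALID
Verdict: properly nested → yes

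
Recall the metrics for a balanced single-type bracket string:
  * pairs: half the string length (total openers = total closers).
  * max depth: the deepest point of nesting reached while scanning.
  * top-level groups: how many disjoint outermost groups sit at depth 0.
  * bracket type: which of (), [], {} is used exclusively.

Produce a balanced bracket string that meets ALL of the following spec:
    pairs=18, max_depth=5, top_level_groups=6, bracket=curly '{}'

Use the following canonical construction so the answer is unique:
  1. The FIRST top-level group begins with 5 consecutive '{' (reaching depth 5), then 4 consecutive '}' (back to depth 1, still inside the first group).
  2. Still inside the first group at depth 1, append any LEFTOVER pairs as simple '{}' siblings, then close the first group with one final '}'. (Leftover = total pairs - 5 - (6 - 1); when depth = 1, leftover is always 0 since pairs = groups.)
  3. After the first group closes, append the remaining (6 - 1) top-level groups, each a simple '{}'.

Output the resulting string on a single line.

Spec: pairs=18 depth=5 groups=6
Leftover pairs = 18 - 5 - (6-1) = 8
First group: deep chain of depth 5 + 8 sibling pairs
Remaining 5 groups: simple '{}' each

Answer: {{{{{}}}}{}{}{}{}{}{}{}{}}{}{}{}{}{}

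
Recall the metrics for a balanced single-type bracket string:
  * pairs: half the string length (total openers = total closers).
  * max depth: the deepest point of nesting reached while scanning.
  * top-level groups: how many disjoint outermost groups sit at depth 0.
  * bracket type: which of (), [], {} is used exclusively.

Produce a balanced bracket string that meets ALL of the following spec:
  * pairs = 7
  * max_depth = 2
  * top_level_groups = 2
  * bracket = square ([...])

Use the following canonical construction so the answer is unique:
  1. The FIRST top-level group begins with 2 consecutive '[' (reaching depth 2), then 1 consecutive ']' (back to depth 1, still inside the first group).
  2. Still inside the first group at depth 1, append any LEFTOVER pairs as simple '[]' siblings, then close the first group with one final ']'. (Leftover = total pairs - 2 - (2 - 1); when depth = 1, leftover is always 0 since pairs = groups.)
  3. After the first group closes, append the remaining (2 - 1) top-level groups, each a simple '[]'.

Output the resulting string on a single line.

Answer: [[][][][][]][]

Derivation:
Spec: pairs=7 depth=2 groups=2
Leftover pairs = 7 - 2 - (2-1) = 4
First group: deep chain of depth 2 + 4 sibling pairs
Remaining 1 groups: simple '[]' each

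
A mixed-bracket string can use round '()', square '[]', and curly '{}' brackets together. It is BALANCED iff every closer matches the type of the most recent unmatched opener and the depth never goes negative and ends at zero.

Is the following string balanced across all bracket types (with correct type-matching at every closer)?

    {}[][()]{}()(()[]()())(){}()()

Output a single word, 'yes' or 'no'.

Answer: yes

Derivation:
pos 0: push '{'; stack = {
pos 1: '}' matches '{'; pop; stack = (empty)
pos 2: push '['; stack = [
pos 3: ']' matches '['; pop; stack = (empty)
pos 4: push '['; stack = [
pos 5: push '('; stack = [(
pos 6: ')' matches '('; pop; stack = [
pos 7: ']' matches '['; pop; stack = (empty)
pos 8: push '{'; stack = {
pos 9: '}' matches '{'; pop; stack = (empty)
pos 10: push '('; stack = (
pos 11: ')' matches '('; pop; stack = (empty)
pos 12: push '('; stack = (
pos 13: push '('; stack = ((
pos 14: ')' matches '('; pop; stack = (
pos 15: push '['; stack = ([
pos 16: ']' matches '['; pop; stack = (
pos 17: push '('; stack = ((
pos 18: ')' matches '('; pop; stack = (
pos 19: push '('; stack = ((
pos 20: ')' matches '('; pop; stack = (
pos 21: ')' matches '('; pop; stack = (empty)
pos 22: push '('; stack = (
pos 23: ')' matches '('; pop; stack = (empty)
pos 24: push '{'; stack = {
pos 25: '}' matches '{'; pop; stack = (empty)
pos 26: push '('; stack = (
pos 27: ')' matches '('; pop; stack = (empty)
pos 28: push '('; stack = (
pos 29: ')' matches '('; pop; stack = (empty)
end: stack empty → VALID
Verdict: properly nested → yes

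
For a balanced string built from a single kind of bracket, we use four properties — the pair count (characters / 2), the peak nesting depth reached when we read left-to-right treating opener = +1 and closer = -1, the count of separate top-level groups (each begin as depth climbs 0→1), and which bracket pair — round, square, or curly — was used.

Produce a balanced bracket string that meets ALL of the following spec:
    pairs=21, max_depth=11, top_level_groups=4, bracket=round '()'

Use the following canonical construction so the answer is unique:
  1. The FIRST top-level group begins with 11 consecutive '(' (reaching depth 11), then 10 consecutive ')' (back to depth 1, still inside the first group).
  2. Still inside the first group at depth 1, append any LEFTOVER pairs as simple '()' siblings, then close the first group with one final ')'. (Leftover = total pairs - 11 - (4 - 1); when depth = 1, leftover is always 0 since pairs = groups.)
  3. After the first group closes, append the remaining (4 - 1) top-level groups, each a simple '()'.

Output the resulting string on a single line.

Spec: pairs=21 depth=11 groups=4
Leftover pairs = 21 - 11 - (4-1) = 7
First group: deep chain of depth 11 + 7 sibling pairs
Remaining 3 groups: simple '()' each

Answer: ((((((((((())))))))))()()()()()()())()()()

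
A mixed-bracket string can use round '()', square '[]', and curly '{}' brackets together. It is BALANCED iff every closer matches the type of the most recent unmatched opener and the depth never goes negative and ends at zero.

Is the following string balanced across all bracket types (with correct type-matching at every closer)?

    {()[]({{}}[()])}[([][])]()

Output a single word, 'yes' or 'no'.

pos 0: push '{'; stack = {
pos 1: push '('; stack = {(
pos 2: ')' matches '('; pop; stack = {
pos 3: push '['; stack = {[
pos 4: ']' matches '['; pop; stack = {
pos 5: push '('; stack = {(
pos 6: push '{'; stack = {({
pos 7: push '{'; stack = {({{
pos 8: '}' matches '{'; pop; stack = {({
pos 9: '}' matches '{'; pop; stack = {(
pos 10: push '['; stack = {([
pos 11: push '('; stack = {([(
pos 12: ')' matches '('; pop; stack = {([
pos 13: ']' matches '['; pop; stack = {(
pos 14: ')' matches '('; pop; stack = {
pos 15: '}' matches '{'; pop; stack = (empty)
pos 16: push '['; stack = [
pos 17: push '('; stack = [(
pos 18: push '['; stack = [([
pos 19: ']' matches '['; pop; stack = [(
pos 20: push '['; stack = [([
pos 21: ']' matches '['; pop; stack = [(
pos 22: ')' matches '('; pop; stack = [
pos 23: ']' matches '['; pop; stack = (empty)
pos 24: push '('; stack = (
pos 25: ')' matches '('; pop; stack = (empty)
end: stack empty → VALID
Verdict: properly nested → yes

Answer: yes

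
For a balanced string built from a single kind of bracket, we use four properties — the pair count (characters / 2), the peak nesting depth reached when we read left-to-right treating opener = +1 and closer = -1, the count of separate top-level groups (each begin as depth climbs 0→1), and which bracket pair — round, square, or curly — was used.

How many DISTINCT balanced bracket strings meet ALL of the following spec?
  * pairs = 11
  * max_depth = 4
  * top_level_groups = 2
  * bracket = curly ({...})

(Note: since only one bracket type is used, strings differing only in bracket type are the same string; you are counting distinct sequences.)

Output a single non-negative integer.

Spec: pairs=11 depth=4 groups=2
Count(depth <= 4) = 7120
Count(depth <= 3) = 1536
Count(depth == 4) = 7120 - 1536 = 5584

Answer: 5584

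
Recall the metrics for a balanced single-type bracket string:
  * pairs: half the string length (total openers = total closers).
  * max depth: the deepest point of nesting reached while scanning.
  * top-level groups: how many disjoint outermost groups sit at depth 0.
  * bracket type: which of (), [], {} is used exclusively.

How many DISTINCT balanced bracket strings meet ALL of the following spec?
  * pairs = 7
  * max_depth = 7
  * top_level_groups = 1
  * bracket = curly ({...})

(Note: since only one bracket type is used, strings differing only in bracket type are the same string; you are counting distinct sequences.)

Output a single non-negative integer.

Spec: pairs=7 depth=7 groups=1
Count(depth <= 7) = 132
Count(depth <= 6) = 131
Count(depth == 7) = 132 - 131 = 1

Answer: 1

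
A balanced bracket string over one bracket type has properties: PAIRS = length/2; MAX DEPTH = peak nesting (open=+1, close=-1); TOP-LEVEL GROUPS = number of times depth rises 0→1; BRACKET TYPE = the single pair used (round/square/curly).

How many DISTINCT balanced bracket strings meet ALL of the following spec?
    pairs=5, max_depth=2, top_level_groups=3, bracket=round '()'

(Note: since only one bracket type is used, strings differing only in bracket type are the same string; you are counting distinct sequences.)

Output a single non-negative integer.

Answer: 6

Derivation:
Spec: pairs=5 depth=2 groups=3
Count(depth <= 2) = 6
Count(depth <= 1) = 0
Count(depth == 2) = 6 - 0 = 6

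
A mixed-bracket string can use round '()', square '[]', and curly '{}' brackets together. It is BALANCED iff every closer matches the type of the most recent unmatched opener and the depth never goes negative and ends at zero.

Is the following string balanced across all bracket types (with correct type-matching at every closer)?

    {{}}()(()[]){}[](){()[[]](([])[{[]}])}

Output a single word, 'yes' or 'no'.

pos 0: push '{'; stack = {
pos 1: push '{'; stack = {{
pos 2: '}' matches '{'; pop; stack = {
pos 3: '}' matches '{'; pop; stack = (empty)
pos 4: push '('; stack = (
pos 5: ')' matches '('; pop; stack = (empty)
pos 6: push '('; stack = (
pos 7: push '('; stack = ((
pos 8: ')' matches '('; pop; stack = (
pos 9: push '['; stack = ([
pos 10: ']' matches '['; pop; stack = (
pos 11: ')' matches '('; pop; stack = (empty)
pos 12: push '{'; stack = {
pos 13: '}' matches '{'; pop; stack = (empty)
pos 14: push '['; stack = [
pos 15: ']' matches '['; pop; stack = (empty)
pos 16: push '('; stack = (
pos 17: ')' matches '('; pop; stack = (empty)
pos 18: push '{'; stack = {
pos 19: push '('; stack = {(
pos 20: ')' matches '('; pop; stack = {
pos 21: push '['; stack = {[
pos 22: push '['; stack = {[[
pos 23: ']' matches '['; pop; stack = {[
pos 24: ']' matches '['; pop; stack = {
pos 25: push '('; stack = {(
pos 26: push '('; stack = {((
pos 27: push '['; stack = {(([
pos 28: ']' matches '['; pop; stack = {((
pos 29: ')' matches '('; pop; stack = {(
pos 30: push '['; stack = {([
pos 31: push '{'; stack = {([{
pos 32: push '['; stack = {([{[
pos 33: ']' matches '['; pop; stack = {([{
pos 34: '}' matches '{'; pop; stack = {([
pos 35: ']' matches '['; pop; stack = {(
pos 36: ')' matches '('; pop; stack = {
pos 37: '}' matches '{'; pop; stack = (empty)
end: stack empty → VALID
Verdict: properly nested → yes

Answer: yes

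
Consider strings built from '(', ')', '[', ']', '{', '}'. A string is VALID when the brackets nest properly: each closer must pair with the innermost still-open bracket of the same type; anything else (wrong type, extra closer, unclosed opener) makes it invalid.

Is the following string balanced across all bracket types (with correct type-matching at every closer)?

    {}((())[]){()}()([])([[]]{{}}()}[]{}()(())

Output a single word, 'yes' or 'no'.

Answer: no

Derivation:
pos 0: push '{'; stack = {
pos 1: '}' matches '{'; pop; stack = (empty)
pos 2: push '('; stack = (
pos 3: push '('; stack = ((
pos 4: push '('; stack = (((
pos 5: ')' matches '('; pop; stack = ((
pos 6: ')' matches '('; pop; stack = (
pos 7: push '['; stack = ([
pos 8: ']' matches '['; pop; stack = (
pos 9: ')' matches '('; pop; stack = (empty)
pos 10: push '{'; stack = {
pos 11: push '('; stack = {(
pos 12: ')' matches '('; pop; stack = {
pos 13: '}' matches '{'; pop; stack = (empty)
pos 14: push '('; stack = (
pos 15: ')' matches '('; pop; stack = (empty)
pos 16: push '('; stack = (
pos 17: push '['; stack = ([
pos 18: ']' matches '['; pop; stack = (
pos 19: ')' matches '('; pop; stack = (empty)
pos 20: push '('; stack = (
pos 21: push '['; stack = ([
pos 22: push '['; stack = ([[
pos 23: ']' matches '['; pop; stack = ([
pos 24: ']' matches '['; pop; stack = (
pos 25: push '{'; stack = ({
pos 26: push '{'; stack = ({{
pos 27: '}' matches '{'; pop; stack = ({
pos 28: '}' matches '{'; pop; stack = (
pos 29: push '('; stack = ((
pos 30: ')' matches '('; pop; stack = (
pos 31: saw closer '}' but top of stack is '(' (expected ')') → INVALID
Verdict: type mismatch at position 31: '}' closes '(' → no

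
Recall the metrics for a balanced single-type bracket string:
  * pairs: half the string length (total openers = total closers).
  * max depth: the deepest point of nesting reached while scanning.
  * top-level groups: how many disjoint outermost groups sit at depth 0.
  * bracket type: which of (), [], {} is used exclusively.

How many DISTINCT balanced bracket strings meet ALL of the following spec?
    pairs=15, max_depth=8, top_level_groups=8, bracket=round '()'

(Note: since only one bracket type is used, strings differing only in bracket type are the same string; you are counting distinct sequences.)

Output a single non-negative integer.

Answer: 8

Derivation:
Spec: pairs=15 depth=8 groups=8
Count(depth <= 8) = 62016
Count(depth <= 7) = 62008
Count(depth == 8) = 62016 - 62008 = 8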